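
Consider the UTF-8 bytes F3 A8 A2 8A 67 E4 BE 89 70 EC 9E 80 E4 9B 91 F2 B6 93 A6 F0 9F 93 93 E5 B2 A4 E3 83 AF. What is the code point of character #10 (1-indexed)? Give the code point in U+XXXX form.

Offset 0: leading byte 0xF3 = 11110011 → 4-byte char #1 = F3 A8 A2 8A.
Offset 4: leading byte 0x67 = 01100111 → 1-byte char #2 = 67.
Offset 5: leading byte 0xE4 = 11100100 → 3-byte char #3 = E4 BE 89.
Offset 8: leading byte 0x70 = 01110000 → 1-byte char #4 = 70.
Offset 9: leading byte 0xEC = 11101100 → 3-byte char #5 = EC 9E 80.
Offset 12: leading byte 0xE4 = 11100100 → 3-byte char #6 = E4 9B 91.
Offset 15: leading byte 0xF2 = 11110010 → 4-byte char #7 = F2 B6 93 A6.
Offset 19: leading byte 0xF0 = 11110000 → 4-byte char #8 = F0 9F 93 93.
Offset 23: leading byte 0xE5 = 11100101 → 3-byte char #9 = E5 B2 A4.
Offset 26: leading byte 0xE3 = 11100011 → 3-byte char #10 = E3 83 AF.
Leading byte 0xE3 = 11100011 matches 1110xxxx → 3-byte sequence.
Byte 1: 0xE3 = 11100011, payload 0011 (4 bits).
Byte 2: 0x83 = 10000011 (10xxxxxx ✓), payload 000011.
Byte 3: 0xAF = 10101111 (10xxxxxx ✓), payload 101111.
Concatenate: 0011000011101111 = 0x30EF (16 bits → U+30EF).

U+30EF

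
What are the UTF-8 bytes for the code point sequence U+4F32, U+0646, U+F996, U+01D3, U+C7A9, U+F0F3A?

U+4F32: 3-byte form → E4 BC B2.
U+0646: 2-byte form → D9 86.
U+F996: 3-byte form → EF A6 96.
U+01D3: 2-byte form → C7 93.
U+C7A9: 3-byte form → EC 9E A9.
U+F0F3A: 4-byte form → F3 B0 BC BA.
Concatenated (17 bytes): E4 BC B2 D9 86 EF A6 96 C7 93 EC 9E A9 F3 B0 BC BA.

E4 BC B2 D9 86 EF A6 96 C7 93 EC 9E A9 F3 B0 BC BA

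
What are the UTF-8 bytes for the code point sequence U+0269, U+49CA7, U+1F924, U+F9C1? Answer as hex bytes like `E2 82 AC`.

C9 A9 F1 89 B2 A7 F0 9F A4 A4 EF A7 81

U+0269: 2-byte form → C9 A9.
U+49CA7: 4-byte form → F1 89 B2 A7.
U+1F924: 4-byte form → F0 9F A4 A4.
U+F9C1: 3-byte form → EF A7 81.
Concatenated (13 bytes): C9 A9 F1 89 B2 A7 F0 9F A4 A4 EF A7 81.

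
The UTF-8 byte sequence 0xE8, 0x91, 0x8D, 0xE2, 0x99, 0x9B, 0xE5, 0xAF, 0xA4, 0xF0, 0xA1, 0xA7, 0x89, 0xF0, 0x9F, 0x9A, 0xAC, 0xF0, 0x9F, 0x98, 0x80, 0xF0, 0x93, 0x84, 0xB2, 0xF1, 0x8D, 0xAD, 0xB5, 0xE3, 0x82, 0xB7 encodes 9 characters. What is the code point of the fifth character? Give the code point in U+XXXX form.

Offset 0: leading byte 0xE8 = 11101000 → 3-byte char #1 = E8 91 8D.
Offset 3: leading byte 0xE2 = 11100010 → 3-byte char #2 = E2 99 9B.
Offset 6: leading byte 0xE5 = 11100101 → 3-byte char #3 = E5 AF A4.
Offset 9: leading byte 0xF0 = 11110000 → 4-byte char #4 = F0 A1 A7 89.
Offset 13: leading byte 0xF0 = 11110000 → 4-byte char #5 = F0 9F 9A AC.
Leading byte 0xF0 = 11110000 matches 11110xxx → 4-byte sequence.
Byte 1: 0xF0 = 11110000, payload 000 (3 bits).
Byte 2: 0x9F = 10011111 (10xxxxxx ✓), payload 011111.
Byte 3: 0x9A = 10011010 (10xxxxxx ✓), payload 011010.
Byte 4: 0xAC = 10101100 (10xxxxxx ✓), payload 101100.
Concatenate: 000011111011010101100 = 0x1F6AC (21 bits → U+1F6AC).

U+1F6AC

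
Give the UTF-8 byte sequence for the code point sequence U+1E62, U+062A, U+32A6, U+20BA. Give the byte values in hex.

E1 B9 A2 D8 AA E3 8A A6 E2 82 BA

U+1E62: 3-byte form → E1 B9 A2.
U+062A: 2-byte form → D8 AA.
U+32A6: 3-byte form → E3 8A A6.
U+20BA: 3-byte form → E2 82 BA.
Concatenated (11 bytes): E1 B9 A2 D8 AA E3 8A A6 E2 82 BA.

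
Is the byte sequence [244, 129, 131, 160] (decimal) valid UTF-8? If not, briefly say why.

Leading byte 0xF4 = 11110100 → 4-byte form.
Continuation bytes 0x81=10000001, 0x83=10000011, 0xA0=10100000 all match 10xxxxxx.
Decoded value 0x1010E0 is ≥ 0x10000 (shortest form) and not a surrogate.

valid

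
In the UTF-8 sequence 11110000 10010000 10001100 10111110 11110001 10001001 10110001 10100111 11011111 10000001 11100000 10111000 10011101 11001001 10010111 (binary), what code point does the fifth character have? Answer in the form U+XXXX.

U+0257

Offset 0: leading byte 0xF0 = 11110000 → 4-byte char #1 = F0 90 8C BE.
Offset 4: leading byte 0xF1 = 11110001 → 4-byte char #2 = F1 89 B1 A7.
Offset 8: leading byte 0xDF = 11011111 → 2-byte char #3 = DF 81.
Offset 10: leading byte 0xE0 = 11100000 → 3-byte char #4 = E0 B8 9D.
Offset 13: leading byte 0xC9 = 11001001 → 2-byte char #5 = C9 97.
Leading byte 0xC9 = 11001001 matches 110xxxxx → 2-byte sequence.
Byte 1: 0xC9 = 11001001, payload 01001 (5 bits).
Byte 2: 0x97 = 10010111 (10xxxxxx ✓), payload 010111.
Concatenate: 01001010111 = 0x257 (11 bits → U+0257).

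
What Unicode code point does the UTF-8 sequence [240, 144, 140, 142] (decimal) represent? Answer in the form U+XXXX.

U+1030E

Leading byte 0xF0 = 11110000 matches 11110xxx → 4-byte sequence.
Byte 1: 0xF0 = 11110000, payload 000 (3 bits).
Byte 2: 0x90 = 10010000 (10xxxxxx ✓), payload 010000.
Byte 3: 0x8C = 10001100 (10xxxxxx ✓), payload 001100.
Byte 4: 0x8E = 10001110 (10xxxxxx ✓), payload 001110.
Concatenate: 000010000001100001110 = 0x1030E (21 bits → U+1030E).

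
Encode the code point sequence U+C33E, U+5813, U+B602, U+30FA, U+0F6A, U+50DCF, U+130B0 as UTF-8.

U+C33E: 3-byte form → EC 8C BE.
U+5813: 3-byte form → E5 A0 93.
U+B602: 3-byte form → EB 98 82.
U+30FA: 3-byte form → E3 83 BA.
U+0F6A: 3-byte form → E0 BD AA.
U+50DCF: 4-byte form → F1 90 B7 8F.
U+130B0: 4-byte form → F0 93 82 B0.
Concatenated (23 bytes): EC 8C BE E5 A0 93 EB 98 82 E3 83 BA E0 BD AA F1 90 B7 8F F0 93 82 B0.

EC 8C BE E5 A0 93 EB 98 82 E3 83 BA E0 BD AA F1 90 B7 8F F0 93 82 B0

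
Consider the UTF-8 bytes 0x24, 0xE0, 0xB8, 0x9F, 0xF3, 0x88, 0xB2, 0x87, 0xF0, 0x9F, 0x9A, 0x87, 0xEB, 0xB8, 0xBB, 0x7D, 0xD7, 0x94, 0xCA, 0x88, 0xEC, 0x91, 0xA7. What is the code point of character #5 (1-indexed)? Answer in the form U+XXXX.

U+BE3B

Offset 0: leading byte 0x24 = 00100100 → 1-byte char #1 = 24.
Offset 1: leading byte 0xE0 = 11100000 → 3-byte char #2 = E0 B8 9F.
Offset 4: leading byte 0xF3 = 11110011 → 4-byte char #3 = F3 88 B2 87.
Offset 8: leading byte 0xF0 = 11110000 → 4-byte char #4 = F0 9F 9A 87.
Offset 12: leading byte 0xEB = 11101011 → 3-byte char #5 = EB B8 BB.
Leading byte 0xEB = 11101011 matches 1110xxxx → 3-byte sequence.
Byte 1: 0xEB = 11101011, payload 1011 (4 bits).
Byte 2: 0xB8 = 10111000 (10xxxxxx ✓), payload 111000.
Byte 3: 0xBB = 10111011 (10xxxxxx ✓), payload 111011.
Concatenate: 1011111000111011 = 0xBE3B (16 bits → U+BE3B).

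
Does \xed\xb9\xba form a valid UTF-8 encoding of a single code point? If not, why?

invalid (encodes a surrogate (U+D800–U+DFFF))

Structurally a 3-byte sequence; payload = 0xDE7A.
But 0xDE7A is in U+D800–U+DFFF, the surrogate range. Surrogates are not Unicode scalar values and are forbidden in UTF-8.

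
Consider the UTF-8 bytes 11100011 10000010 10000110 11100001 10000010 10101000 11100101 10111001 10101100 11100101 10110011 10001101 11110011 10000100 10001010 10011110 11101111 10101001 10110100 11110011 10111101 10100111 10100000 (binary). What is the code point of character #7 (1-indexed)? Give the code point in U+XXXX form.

U+FD9E0

Offset 0: leading byte 0xE3 = 11100011 → 3-byte char #1 = E3 82 86.
Offset 3: leading byte 0xE1 = 11100001 → 3-byte char #2 = E1 82 A8.
Offset 6: leading byte 0xE5 = 11100101 → 3-byte char #3 = E5 B9 AC.
Offset 9: leading byte 0xE5 = 11100101 → 3-byte char #4 = E5 B3 8D.
Offset 12: leading byte 0xF3 = 11110011 → 4-byte char #5 = F3 84 8A 9E.
Offset 16: leading byte 0xEF = 11101111 → 3-byte char #6 = EF A9 B4.
Offset 19: leading byte 0xF3 = 11110011 → 4-byte char #7 = F3 BD A7 A0.
Leading byte 0xF3 = 11110011 matches 11110xxx → 4-byte sequence.
Byte 1: 0xF3 = 11110011, payload 011 (3 bits).
Byte 2: 0xBD = 10111101 (10xxxxxx ✓), payload 111101.
Byte 3: 0xA7 = 10100111 (10xxxxxx ✓), payload 100111.
Byte 4: 0xA0 = 10100000 (10xxxxxx ✓), payload 100000.
Concatenate: 011111101100111100000 = 0xFD9E0 (21 bits → U+FD9E0).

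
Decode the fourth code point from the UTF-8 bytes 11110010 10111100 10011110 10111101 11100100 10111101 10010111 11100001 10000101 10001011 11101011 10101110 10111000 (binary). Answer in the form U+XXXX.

Offset 0: leading byte 0xF2 = 11110010 → 4-byte char #1 = F2 BC 9E BD.
Offset 4: leading byte 0xE4 = 11100100 → 3-byte char #2 = E4 BD 97.
Offset 7: leading byte 0xE1 = 11100001 → 3-byte char #3 = E1 85 8B.
Offset 10: leading byte 0xEB = 11101011 → 3-byte char #4 = EB AE B8.
Leading byte 0xEB = 11101011 matches 1110xxxx → 3-byte sequence.
Byte 1: 0xEB = 11101011, payload 1011 (4 bits).
Byte 2: 0xAE = 10101110 (10xxxxxx ✓), payload 101110.
Byte 3: 0xB8 = 10111000 (10xxxxxx ✓), payload 111000.
Concatenate: 1011101110111000 = 0xBBB8 (16 bits → U+BBB8).

U+BBB8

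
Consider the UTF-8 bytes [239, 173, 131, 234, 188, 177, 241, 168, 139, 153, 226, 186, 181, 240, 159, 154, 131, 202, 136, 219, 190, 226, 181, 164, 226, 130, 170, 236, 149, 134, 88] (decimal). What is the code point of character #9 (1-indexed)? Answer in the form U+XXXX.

U+20AA

Offset 0: leading byte 0xEF = 11101111 → 3-byte char #1 = EF AD 83.
Offset 3: leading byte 0xEA = 11101010 → 3-byte char #2 = EA BC B1.
Offset 6: leading byte 0xF1 = 11110001 → 4-byte char #3 = F1 A8 8B 99.
Offset 10: leading byte 0xE2 = 11100010 → 3-byte char #4 = E2 BA B5.
Offset 13: leading byte 0xF0 = 11110000 → 4-byte char #5 = F0 9F 9A 83.
Offset 17: leading byte 0xCA = 11001010 → 2-byte char #6 = CA 88.
Offset 19: leading byte 0xDB = 11011011 → 2-byte char #7 = DB BE.
Offset 21: leading byte 0xE2 = 11100010 → 3-byte char #8 = E2 B5 A4.
Offset 24: leading byte 0xE2 = 11100010 → 3-byte char #9 = E2 82 AA.
Leading byte 0xE2 = 11100010 matches 1110xxxx → 3-byte sequence.
Byte 1: 0xE2 = 11100010, payload 0010 (4 bits).
Byte 2: 0x82 = 10000010 (10xxxxxx ✓), payload 000010.
Byte 3: 0xAA = 10101010 (10xxxxxx ✓), payload 101010.
Concatenate: 0010000010101010 = 0x20AA (16 bits → U+20AA).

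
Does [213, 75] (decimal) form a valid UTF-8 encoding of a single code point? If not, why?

invalid (non-continuation byte where continuation expected)

Leading byte 0xD5 = 11010101 → 2-byte form.
Byte 2 is 0x4B = 01001011, which is not 10xxxxxx — expected a continuation byte.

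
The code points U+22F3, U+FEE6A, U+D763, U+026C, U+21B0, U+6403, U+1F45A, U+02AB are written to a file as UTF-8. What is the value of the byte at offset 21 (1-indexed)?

0x91

1-indexed offset 21 is 0-indexed offset 20.
U+22F3 → 3-byte form E2 8B B3 at offsets 0–2.
U+FEE6A → 4-byte form F3 BE B9 AA at offsets 3–6.
U+D763 → 3-byte form ED 9D A3 at offsets 7–9.
U+026C → 2-byte form C9 AC at offsets 10–11.
U+21B0 → 3-byte form E2 86 B0 at offsets 12–14.
U+6403 → 3-byte form E6 90 83 at offsets 15–17.
U+1F45A → 4-byte form F0 9F 91 9A at offsets 18–21.
Offset 20 falls in char 7's range; it's byte 3 of F0 9F 91 9A = 0x91.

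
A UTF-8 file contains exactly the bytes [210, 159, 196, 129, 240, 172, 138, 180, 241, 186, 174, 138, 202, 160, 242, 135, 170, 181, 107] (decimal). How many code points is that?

7

Byte at offset 0: 0xD2 = 11010010 → 2-byte char (#1). Advance 2.
Byte at offset 2: 0xC4 = 11000100 → 2-byte char (#2). Advance 2.
Byte at offset 4: 0xF0 = 11110000 → 4-byte char (#3). Advance 4.
Byte at offset 8: 0xF1 = 11110001 → 4-byte char (#4). Advance 4.
Byte at offset 12: 0xCA = 11001010 → 2-byte char (#5). Advance 2.
Byte at offset 14: 0xF2 = 11110010 → 4-byte char (#6). Advance 4.
Byte at offset 18: 0x6B = 01101011 → 1-byte char (#7). Advance 1.
Reached end at offset 19 after 7 code points.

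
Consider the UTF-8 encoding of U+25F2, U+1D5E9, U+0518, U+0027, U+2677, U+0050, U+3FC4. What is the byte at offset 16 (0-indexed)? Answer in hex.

0x84

U+25F2 → 3-byte form E2 97 B2 at offsets 0–2.
U+1D5E9 → 4-byte form F0 9D 97 A9 at offsets 3–6.
U+0518 → 2-byte form D4 98 at offsets 7–8.
U+0027 → 1-byte form 27 at offsets 9–9.
U+2677 → 3-byte form E2 99 B7 at offsets 10–12.
U+0050 → 1-byte form 50 at offsets 13–13.
U+3FC4 → 3-byte form E3 BF 84 at offsets 14–16.
Offset 16 falls in char 7's range; it's byte 3 of E3 BF 84 = 0x84.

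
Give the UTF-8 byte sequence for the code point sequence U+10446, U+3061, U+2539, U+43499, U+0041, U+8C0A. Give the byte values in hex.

F0 90 91 86 E3 81 A1 E2 94 B9 F1 83 92 99 41 E8 B0 8A

U+10446: 4-byte form → F0 90 91 86.
U+3061: 3-byte form → E3 81 A1.
U+2539: 3-byte form → E2 94 B9.
U+43499: 4-byte form → F1 83 92 99.
U+0041: 1-byte form → 41.
U+8C0A: 3-byte form → E8 B0 8A.
Concatenated (18 bytes): F0 90 91 86 E3 81 A1 E2 94 B9 F1 83 92 99 41 E8 B0 8A.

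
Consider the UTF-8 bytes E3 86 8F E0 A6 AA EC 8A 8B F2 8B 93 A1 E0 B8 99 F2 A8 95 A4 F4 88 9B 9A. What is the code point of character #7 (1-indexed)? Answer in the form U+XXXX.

U+1086DA

Offset 0: leading byte 0xE3 = 11100011 → 3-byte char #1 = E3 86 8F.
Offset 3: leading byte 0xE0 = 11100000 → 3-byte char #2 = E0 A6 AA.
Offset 6: leading byte 0xEC = 11101100 → 3-byte char #3 = EC 8A 8B.
Offset 9: leading byte 0xF2 = 11110010 → 4-byte char #4 = F2 8B 93 A1.
Offset 13: leading byte 0xE0 = 11100000 → 3-byte char #5 = E0 B8 99.
Offset 16: leading byte 0xF2 = 11110010 → 4-byte char #6 = F2 A8 95 A4.
Offset 20: leading byte 0xF4 = 11110100 → 4-byte char #7 = F4 88 9B 9A.
Leading byte 0xF4 = 11110100 matches 11110xxx → 4-byte sequence.
Byte 1: 0xF4 = 11110100, payload 100 (3 bits).
Byte 2: 0x88 = 10001000 (10xxxxxx ✓), payload 001000.
Byte 3: 0x9B = 10011011 (10xxxxxx ✓), payload 011011.
Byte 4: 0x9A = 10011010 (10xxxxxx ✓), payload 011010.
Concatenate: 100001000011011011010 = 0x1086DA (21 bits → U+1086DA).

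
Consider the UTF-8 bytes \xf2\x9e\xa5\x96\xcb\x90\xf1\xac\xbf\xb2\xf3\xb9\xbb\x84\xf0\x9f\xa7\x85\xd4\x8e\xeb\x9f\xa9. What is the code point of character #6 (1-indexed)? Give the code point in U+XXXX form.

U+050E

Offset 0: leading byte 0xF2 = 11110010 → 4-byte char #1 = F2 9E A5 96.
Offset 4: leading byte 0xCB = 11001011 → 2-byte char #2 = CB 90.
Offset 6: leading byte 0xF1 = 11110001 → 4-byte char #3 = F1 AC BF B2.
Offset 10: leading byte 0xF3 = 11110011 → 4-byte char #4 = F3 B9 BB 84.
Offset 14: leading byte 0xF0 = 11110000 → 4-byte char #5 = F0 9F A7 85.
Offset 18: leading byte 0xD4 = 11010100 → 2-byte char #6 = D4 8E.
Leading byte 0xD4 = 11010100 matches 110xxxxx → 2-byte sequence.
Byte 1: 0xD4 = 11010100, payload 10100 (5 bits).
Byte 2: 0x8E = 10001110 (10xxxxxx ✓), payload 001110.
Concatenate: 10100001110 = 0x50E (11 bits → U+050E).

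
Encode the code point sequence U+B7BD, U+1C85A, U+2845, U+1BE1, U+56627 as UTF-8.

EB 9E BD F0 9C A1 9A E2 A1 85 E1 AF A1 F1 96 98 A7

U+B7BD: 3-byte form → EB 9E BD.
U+1C85A: 4-byte form → F0 9C A1 9A.
U+2845: 3-byte form → E2 A1 85.
U+1BE1: 3-byte form → E1 AF A1.
U+56627: 4-byte form → F1 96 98 A7.
Concatenated (17 bytes): EB 9E BD F0 9C A1 9A E2 A1 85 E1 AF A1 F1 96 98 A7.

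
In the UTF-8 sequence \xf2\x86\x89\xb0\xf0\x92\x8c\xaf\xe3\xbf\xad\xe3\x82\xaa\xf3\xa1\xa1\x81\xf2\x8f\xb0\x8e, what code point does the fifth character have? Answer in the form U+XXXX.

U+E1841

Offset 0: leading byte 0xF2 = 11110010 → 4-byte char #1 = F2 86 89 B0.
Offset 4: leading byte 0xF0 = 11110000 → 4-byte char #2 = F0 92 8C AF.
Offset 8: leading byte 0xE3 = 11100011 → 3-byte char #3 = E3 BF AD.
Offset 11: leading byte 0xE3 = 11100011 → 3-byte char #4 = E3 82 AA.
Offset 14: leading byte 0xF3 = 11110011 → 4-byte char #5 = F3 A1 A1 81.
Leading byte 0xF3 = 11110011 matches 11110xxx → 4-byte sequence.
Byte 1: 0xF3 = 11110011, payload 011 (3 bits).
Byte 2: 0xA1 = 10100001 (10xxxxxx ✓), payload 100001.
Byte 3: 0xA1 = 10100001 (10xxxxxx ✓), payload 100001.
Byte 4: 0x81 = 10000001 (10xxxxxx ✓), payload 000001.
Concatenate: 011100001100001000001 = 0xE1841 (21 bits → U+E1841).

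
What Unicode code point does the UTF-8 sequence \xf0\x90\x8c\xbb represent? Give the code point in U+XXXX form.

Leading byte 0xF0 = 11110000 matches 11110xxx → 4-byte sequence.
Byte 1: 0xF0 = 11110000, payload 000 (3 bits).
Byte 2: 0x90 = 10010000 (10xxxxxx ✓), payload 010000.
Byte 3: 0x8C = 10001100 (10xxxxxx ✓), payload 001100.
Byte 4: 0xBB = 10111011 (10xxxxxx ✓), payload 111011.
Concatenate: 000010000001100111011 = 0x1033B (21 bits → U+1033B).

U+1033B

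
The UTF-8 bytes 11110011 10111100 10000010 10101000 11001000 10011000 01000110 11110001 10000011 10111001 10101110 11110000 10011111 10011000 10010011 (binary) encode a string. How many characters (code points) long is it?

5

Byte at offset 0: 0xF3 = 11110011 → 4-byte char (#1). Advance 4.
Byte at offset 4: 0xC8 = 11001000 → 2-byte char (#2). Advance 2.
Byte at offset 6: 0x46 = 01000110 → 1-byte char (#3). Advance 1.
Byte at offset 7: 0xF1 = 11110001 → 4-byte char (#4). Advance 4.
Byte at offset 11: 0xF0 = 11110000 → 4-byte char (#5). Advance 4.
Reached end at offset 15 after 5 code points.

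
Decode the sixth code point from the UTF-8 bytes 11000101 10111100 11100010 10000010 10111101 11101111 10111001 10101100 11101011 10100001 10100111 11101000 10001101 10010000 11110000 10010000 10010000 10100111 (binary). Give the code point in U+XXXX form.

U+10427

Offset 0: leading byte 0xC5 = 11000101 → 2-byte char #1 = C5 BC.
Offset 2: leading byte 0xE2 = 11100010 → 3-byte char #2 = E2 82 BD.
Offset 5: leading byte 0xEF = 11101111 → 3-byte char #3 = EF B9 AC.
Offset 8: leading byte 0xEB = 11101011 → 3-byte char #4 = EB A1 A7.
Offset 11: leading byte 0xE8 = 11101000 → 3-byte char #5 = E8 8D 90.
Offset 14: leading byte 0xF0 = 11110000 → 4-byte char #6 = F0 90 90 A7.
Leading byte 0xF0 = 11110000 matches 11110xxx → 4-byte sequence.
Byte 1: 0xF0 = 11110000, payload 000 (3 bits).
Byte 2: 0x90 = 10010000 (10xxxxxx ✓), payload 010000.
Byte 3: 0x90 = 10010000 (10xxxxxx ✓), payload 010000.
Byte 4: 0xA7 = 10100111 (10xxxxxx ✓), payload 100111.
Concatenate: 000010000010000100111 = 0x10427 (21 bits → U+10427).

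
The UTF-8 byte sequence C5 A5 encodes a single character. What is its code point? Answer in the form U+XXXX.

U+0165

Leading byte 0xC5 = 11000101 matches 110xxxxx → 2-byte sequence.
Byte 1: 0xC5 = 11000101, payload 00101 (5 bits).
Byte 2: 0xA5 = 10100101 (10xxxxxx ✓), payload 100101.
Concatenate: 00101100101 = 0x165 (11 bits → U+0165).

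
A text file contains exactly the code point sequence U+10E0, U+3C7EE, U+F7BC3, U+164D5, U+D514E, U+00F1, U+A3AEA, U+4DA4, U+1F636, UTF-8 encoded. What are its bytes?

U+10E0: 3-byte form → E1 83 A0.
U+3C7EE: 4-byte form → F0 BC 9F AE.
U+F7BC3: 4-byte form → F3 B7 AF 83.
U+164D5: 4-byte form → F0 96 93 95.
U+D514E: 4-byte form → F3 95 85 8E.
U+00F1: 2-byte form → C3 B1.
U+A3AEA: 4-byte form → F2 A3 AB AA.
U+4DA4: 3-byte form → E4 B6 A4.
U+1F636: 4-byte form → F0 9F 98 B6.
Concatenated (32 bytes): E1 83 A0 F0 BC 9F AE F3 B7 AF 83 F0 96 93 95 F3 95 85 8E C3 B1 F2 A3 AB AA E4 B6 A4 F0 9F 98 B6.

E1 83 A0 F0 BC 9F AE F3 B7 AF 83 F0 96 93 95 F3 95 85 8E C3 B1 F2 A3 AB AA E4 B6 A4 F0 9F 98 B6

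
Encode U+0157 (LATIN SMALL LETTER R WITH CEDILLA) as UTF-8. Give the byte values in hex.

C5 97

U+0157 = 0x157 = 343 decimal. In range U+0080–U+07FF → 2-byte form: 110xxxxx 10xxxxxx.
Binary (11 bits): 00101010111.
Split 5+6: 00101 | 010111.
Byte 1: 11000101 = 0xC5.
Byte 2: 10010111 = 0x97.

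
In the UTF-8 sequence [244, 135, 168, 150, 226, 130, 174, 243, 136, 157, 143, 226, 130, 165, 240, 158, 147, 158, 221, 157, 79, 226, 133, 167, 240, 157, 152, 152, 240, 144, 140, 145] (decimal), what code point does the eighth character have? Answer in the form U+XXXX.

Offset 0: leading byte 0xF4 = 11110100 → 4-byte char #1 = F4 87 A8 96.
Offset 4: leading byte 0xE2 = 11100010 → 3-byte char #2 = E2 82 AE.
Offset 7: leading byte 0xF3 = 11110011 → 4-byte char #3 = F3 88 9D 8F.
Offset 11: leading byte 0xE2 = 11100010 → 3-byte char #4 = E2 82 A5.
Offset 14: leading byte 0xF0 = 11110000 → 4-byte char #5 = F0 9E 93 9E.
Offset 18: leading byte 0xDD = 11011101 → 2-byte char #6 = DD 9D.
Offset 20: leading byte 0x4F = 01001111 → 1-byte char #7 = 4F.
Offset 21: leading byte 0xE2 = 11100010 → 3-byte char #8 = E2 85 A7.
Leading byte 0xE2 = 11100010 matches 1110xxxx → 3-byte sequence.
Byte 1: 0xE2 = 11100010, payload 0010 (4 bits).
Byte 2: 0x85 = 10000101 (10xxxxxx ✓), payload 000101.
Byte 3: 0xA7 = 10100111 (10xxxxxx ✓), payload 100111.
Concatenate: 0010000101100111 = 0x2167 (16 bits → U+2167).

U+2167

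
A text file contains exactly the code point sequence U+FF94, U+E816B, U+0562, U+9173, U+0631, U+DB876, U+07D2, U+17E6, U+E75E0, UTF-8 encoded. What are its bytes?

EF BE 94 F3 A8 85 AB D5 A2 E9 85 B3 D8 B1 F3 9B A1 B6 DF 92 E1 9F A6 F3 A7 97 A0

U+FF94: 3-byte form → EF BE 94.
U+E816B: 4-byte form → F3 A8 85 AB.
U+0562: 2-byte form → D5 A2.
U+9173: 3-byte form → E9 85 B3.
U+0631: 2-byte form → D8 B1.
U+DB876: 4-byte form → F3 9B A1 B6.
U+07D2: 2-byte form → DF 92.
U+17E6: 3-byte form → E1 9F A6.
U+E75E0: 4-byte form → F3 A7 97 A0.
Concatenated (27 bytes): EF BE 94 F3 A8 85 AB D5 A2 E9 85 B3 D8 B1 F3 9B A1 B6 DF 92 E1 9F A6 F3 A7 97 A0.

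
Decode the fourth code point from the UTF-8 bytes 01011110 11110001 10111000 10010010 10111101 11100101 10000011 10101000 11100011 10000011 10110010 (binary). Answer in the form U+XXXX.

U+30F2

Offset 0: leading byte 0x5E = 01011110 → 1-byte char #1 = 5E.
Offset 1: leading byte 0xF1 = 11110001 → 4-byte char #2 = F1 B8 92 BD.
Offset 5: leading byte 0xE5 = 11100101 → 3-byte char #3 = E5 83 A8.
Offset 8: leading byte 0xE3 = 11100011 → 3-byte char #4 = E3 83 B2.
Leading byte 0xE3 = 11100011 matches 1110xxxx → 3-byte sequence.
Byte 1: 0xE3 = 11100011, payload 0011 (4 bits).
Byte 2: 0x83 = 10000011 (10xxxxxx ✓), payload 000011.
Byte 3: 0xB2 = 10110010 (10xxxxxx ✓), payload 110010.
Concatenate: 0011000011110010 = 0x30F2 (16 bits → U+30F2).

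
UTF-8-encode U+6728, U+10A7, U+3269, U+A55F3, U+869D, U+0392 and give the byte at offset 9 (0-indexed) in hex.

0xF2

U+6728 → 3-byte form E6 9C A8 at offsets 0–2.
U+10A7 → 3-byte form E1 82 A7 at offsets 3–5.
U+3269 → 3-byte form E3 89 A9 at offsets 6–8.
U+A55F3 → 4-byte form F2 A5 97 B3 at offsets 9–12.
Offset 9 falls in char 4's range; it's byte 1 of F2 A5 97 B3 = 0xF2.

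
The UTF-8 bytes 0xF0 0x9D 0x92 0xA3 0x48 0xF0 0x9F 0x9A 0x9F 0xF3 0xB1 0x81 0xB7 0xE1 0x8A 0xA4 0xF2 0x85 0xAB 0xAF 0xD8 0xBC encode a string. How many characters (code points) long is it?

Byte at offset 0: 0xF0 = 11110000 → 4-byte char (#1). Advance 4.
Byte at offset 4: 0x48 = 01001000 → 1-byte char (#2). Advance 1.
Byte at offset 5: 0xF0 = 11110000 → 4-byte char (#3). Advance 4.
Byte at offset 9: 0xF3 = 11110011 → 4-byte char (#4). Advance 4.
Byte at offset 13: 0xE1 = 11100001 → 3-byte char (#5). Advance 3.
Byte at offset 16: 0xF2 = 11110010 → 4-byte char (#6). Advance 4.
Byte at offset 20: 0xD8 = 11011000 → 2-byte char (#7). Advance 2.
Reached end at offset 22 after 7 code points.

7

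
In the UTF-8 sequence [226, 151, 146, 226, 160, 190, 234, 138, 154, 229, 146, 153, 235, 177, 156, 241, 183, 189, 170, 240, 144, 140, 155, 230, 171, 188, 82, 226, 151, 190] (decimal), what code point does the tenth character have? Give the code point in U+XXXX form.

U+25FE

Offset 0: leading byte 0xE2 = 11100010 → 3-byte char #1 = E2 97 92.
Offset 3: leading byte 0xE2 = 11100010 → 3-byte char #2 = E2 A0 BE.
Offset 6: leading byte 0xEA = 11101010 → 3-byte char #3 = EA 8A 9A.
Offset 9: leading byte 0xE5 = 11100101 → 3-byte char #4 = E5 92 99.
Offset 12: leading byte 0xEB = 11101011 → 3-byte char #5 = EB B1 9C.
Offset 15: leading byte 0xF1 = 11110001 → 4-byte char #6 = F1 B7 BD AA.
Offset 19: leading byte 0xF0 = 11110000 → 4-byte char #7 = F0 90 8C 9B.
Offset 23: leading byte 0xE6 = 11100110 → 3-byte char #8 = E6 AB BC.
Offset 26: leading byte 0x52 = 01010010 → 1-byte char #9 = 52.
Offset 27: leading byte 0xE2 = 11100010 → 3-byte char #10 = E2 97 BE.
Leading byte 0xE2 = 11100010 matches 1110xxxx → 3-byte sequence.
Byte 1: 0xE2 = 11100010, payload 0010 (4 bits).
Byte 2: 0x97 = 10010111 (10xxxxxx ✓), payload 010111.
Byte 3: 0xBE = 10111110 (10xxxxxx ✓), payload 111110.
Concatenate: 0010010111111110 = 0x25FE (16 bits → U+25FE).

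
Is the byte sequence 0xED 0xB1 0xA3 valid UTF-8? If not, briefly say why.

Structurally a 3-byte sequence; payload = 0xDC63.
But 0xDC63 is in U+D800–U+DFFF, the surrogate range. Surrogates are not Unicode scalar values and are forbidden in UTF-8.

invalid (encodes a surrogate (U+D800–U+DFFF))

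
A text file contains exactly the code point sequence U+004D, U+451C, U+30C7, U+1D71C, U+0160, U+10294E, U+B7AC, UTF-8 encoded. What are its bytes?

U+004D: 1-byte form → 4D.
U+451C: 3-byte form → E4 94 9C.
U+30C7: 3-byte form → E3 83 87.
U+1D71C: 4-byte form → F0 9D 9C 9C.
U+0160: 2-byte form → C5 A0.
U+10294E: 4-byte form → F4 82 A5 8E.
U+B7AC: 3-byte form → EB 9E AC.
Concatenated (20 bytes): 4D E4 94 9C E3 83 87 F0 9D 9C 9C C5 A0 F4 82 A5 8E EB 9E AC.

4D E4 94 9C E3 83 87 F0 9D 9C 9C C5 A0 F4 82 A5 8E EB 9E AC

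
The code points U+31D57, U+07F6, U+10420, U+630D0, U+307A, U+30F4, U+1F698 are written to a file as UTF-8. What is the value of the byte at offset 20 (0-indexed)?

0xF0

U+31D57 → 4-byte form F0 B1 B5 97 at offsets 0–3.
U+07F6 → 2-byte form DF B6 at offsets 4–5.
U+10420 → 4-byte form F0 90 90 A0 at offsets 6–9.
U+630D0 → 4-byte form F1 A3 83 90 at offsets 10–13.
U+307A → 3-byte form E3 81 BA at offsets 14–16.
U+30F4 → 3-byte form E3 83 B4 at offsets 17–19.
U+1F698 → 4-byte form F0 9F 9A 98 at offsets 20–23.
Offset 20 falls in char 7's range; it's byte 1 of F0 9F 9A 98 = 0xF0.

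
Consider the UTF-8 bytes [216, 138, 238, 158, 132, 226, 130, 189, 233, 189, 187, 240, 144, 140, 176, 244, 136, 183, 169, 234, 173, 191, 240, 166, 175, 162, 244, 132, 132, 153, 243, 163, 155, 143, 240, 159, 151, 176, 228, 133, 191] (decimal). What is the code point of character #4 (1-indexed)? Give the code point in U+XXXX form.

Offset 0: leading byte 0xD8 = 11011000 → 2-byte char #1 = D8 8A.
Offset 2: leading byte 0xEE = 11101110 → 3-byte char #2 = EE 9E 84.
Offset 5: leading byte 0xE2 = 11100010 → 3-byte char #3 = E2 82 BD.
Offset 8: leading byte 0xE9 = 11101001 → 3-byte char #4 = E9 BD BB.
Leading byte 0xE9 = 11101001 matches 1110xxxx → 3-byte sequence.
Byte 1: 0xE9 = 11101001, payload 1001 (4 bits).
Byte 2: 0xBD = 10111101 (10xxxxxx ✓), payload 111101.
Byte 3: 0xBB = 10111011 (10xxxxxx ✓), payload 111011.
Concatenate: 1001111101111011 = 0x9F7B (16 bits → U+9F7B).

U+9F7B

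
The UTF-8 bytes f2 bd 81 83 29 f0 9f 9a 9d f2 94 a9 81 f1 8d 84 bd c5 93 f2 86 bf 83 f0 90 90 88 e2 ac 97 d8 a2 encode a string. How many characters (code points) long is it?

Byte at offset 0: 0xF2 = 11110010 → 4-byte char (#1). Advance 4.
Byte at offset 4: 0x29 = 00101001 → 1-byte char (#2). Advance 1.
Byte at offset 5: 0xF0 = 11110000 → 4-byte char (#3). Advance 4.
Byte at offset 9: 0xF2 = 11110010 → 4-byte char (#4). Advance 4.
Byte at offset 13: 0xF1 = 11110001 → 4-byte char (#5). Advance 4.
Byte at offset 17: 0xC5 = 11000101 → 2-byte char (#6). Advance 2.
Byte at offset 19: 0xF2 = 11110010 → 4-byte char (#7). Advance 4.
Byte at offset 23: 0xF0 = 11110000 → 4-byte char (#8). Advance 4.
Byte at offset 27: 0xE2 = 11100010 → 3-byte char (#9). Advance 3.
Byte at offset 30: 0xD8 = 11011000 → 2-byte char (#10). Advance 2.
Reached end at offset 32 after 10 code points.

10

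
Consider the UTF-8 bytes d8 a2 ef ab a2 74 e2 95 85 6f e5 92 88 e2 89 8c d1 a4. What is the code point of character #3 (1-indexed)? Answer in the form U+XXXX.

Offset 0: leading byte 0xD8 = 11011000 → 2-byte char #1 = D8 A2.
Offset 2: leading byte 0xEF = 11101111 → 3-byte char #2 = EF AB A2.
Offset 5: leading byte 0x74 = 01110100 → 1-byte char #3 = 74.
Leading byte 0x74 = 01110100 matches 0xxxxxxx → 1-byte sequence.
Byte 1: 0x74 = 01110100, payload 1110100 (7 bits).
Concatenate: 1110100 = 0x74 (7 bits → U+0074).

U+0074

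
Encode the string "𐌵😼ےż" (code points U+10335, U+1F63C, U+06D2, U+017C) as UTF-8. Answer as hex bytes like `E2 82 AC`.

U+10335: 4-byte form → F0 90 8C B5.
U+1F63C: 4-byte form → F0 9F 98 BC.
U+06D2: 2-byte form → DB 92.
U+017C: 2-byte form → C5 BC.
Concatenated (12 bytes): F0 90 8C B5 F0 9F 98 BC DB 92 C5 BC.

F0 90 8C B5 F0 9F 98 BC DB 92 C5 BC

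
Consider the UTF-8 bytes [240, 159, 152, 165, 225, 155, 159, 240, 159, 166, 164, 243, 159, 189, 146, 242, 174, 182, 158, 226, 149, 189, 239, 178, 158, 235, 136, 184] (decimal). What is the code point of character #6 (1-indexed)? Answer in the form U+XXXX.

Offset 0: leading byte 0xF0 = 11110000 → 4-byte char #1 = F0 9F 98 A5.
Offset 4: leading byte 0xE1 = 11100001 → 3-byte char #2 = E1 9B 9F.
Offset 7: leading byte 0xF0 = 11110000 → 4-byte char #3 = F0 9F A6 A4.
Offset 11: leading byte 0xF3 = 11110011 → 4-byte char #4 = F3 9F BD 92.
Offset 15: leading byte 0xF2 = 11110010 → 4-byte char #5 = F2 AE B6 9E.
Offset 19: leading byte 0xE2 = 11100010 → 3-byte char #6 = E2 95 BD.
Leading byte 0xE2 = 11100010 matches 1110xxxx → 3-byte sequence.
Byte 1: 0xE2 = 11100010, payload 0010 (4 bits).
Byte 2: 0x95 = 10010101 (10xxxxxx ✓), payload 010101.
Byte 3: 0xBD = 10111101 (10xxxxxx ✓), payload 111101.
Concatenate: 0010010101111101 = 0x257D (16 bits → U+257D).

U+257D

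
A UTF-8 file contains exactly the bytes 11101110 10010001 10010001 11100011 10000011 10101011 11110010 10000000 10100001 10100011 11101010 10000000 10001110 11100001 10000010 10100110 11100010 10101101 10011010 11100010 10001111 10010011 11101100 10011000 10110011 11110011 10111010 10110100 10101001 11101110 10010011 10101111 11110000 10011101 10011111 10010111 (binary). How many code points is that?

11

Byte at offset 0: 0xEE = 11101110 → 3-byte char (#1). Advance 3.
Byte at offset 3: 0xE3 = 11100011 → 3-byte char (#2). Advance 3.
Byte at offset 6: 0xF2 = 11110010 → 4-byte char (#3). Advance 4.
Byte at offset 10: 0xEA = 11101010 → 3-byte char (#4). Advance 3.
Byte at offset 13: 0xE1 = 11100001 → 3-byte char (#5). Advance 3.
Byte at offset 16: 0xE2 = 11100010 → 3-byte char (#6). Advance 3.
Byte at offset 19: 0xE2 = 11100010 → 3-byte char (#7). Advance 3.
Byte at offset 22: 0xEC = 11101100 → 3-byte char (#8). Advance 3.
Byte at offset 25: 0xF3 = 11110011 → 4-byte char (#9). Advance 4.
Byte at offset 29: 0xEE = 11101110 → 3-byte char (#10). Advance 3.
Byte at offset 32: 0xF0 = 11110000 → 4-byte char (#11). Advance 4.
Reached end at offset 36 after 11 code points.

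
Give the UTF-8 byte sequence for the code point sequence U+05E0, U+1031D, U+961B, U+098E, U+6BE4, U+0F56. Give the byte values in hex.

D7 A0 F0 90 8C 9D E9 98 9B E0 A6 8E E6 AF A4 E0 BD 96

U+05E0: 2-byte form → D7 A0.
U+1031D: 4-byte form → F0 90 8C 9D.
U+961B: 3-byte form → E9 98 9B.
U+098E: 3-byte form → E0 A6 8E.
U+6BE4: 3-byte form → E6 AF A4.
U+0F56: 3-byte form → E0 BD 96.
Concatenated (18 bytes): D7 A0 F0 90 8C 9D E9 98 9B E0 A6 8E E6 AF A4 E0 BD 96.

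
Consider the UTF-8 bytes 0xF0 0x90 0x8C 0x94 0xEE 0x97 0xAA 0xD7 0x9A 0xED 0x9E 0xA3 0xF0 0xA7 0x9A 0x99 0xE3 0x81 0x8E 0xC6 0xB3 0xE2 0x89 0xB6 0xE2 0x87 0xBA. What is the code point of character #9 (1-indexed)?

U+21FA

Offset 0: leading byte 0xF0 = 11110000 → 4-byte char #1 = F0 90 8C 94.
Offset 4: leading byte 0xEE = 11101110 → 3-byte char #2 = EE 97 AA.
Offset 7: leading byte 0xD7 = 11010111 → 2-byte char #3 = D7 9A.
Offset 9: leading byte 0xED = 11101101 → 3-byte char #4 = ED 9E A3.
Offset 12: leading byte 0xF0 = 11110000 → 4-byte char #5 = F0 A7 9A 99.
Offset 16: leading byte 0xE3 = 11100011 → 3-byte char #6 = E3 81 8E.
Offset 19: leading byte 0xC6 = 11000110 → 2-byte char #7 = C6 B3.
Offset 21: leading byte 0xE2 = 11100010 → 3-byte char #8 = E2 89 B6.
Offset 24: leading byte 0xE2 = 11100010 → 3-byte char #9 = E2 87 BA.
Leading byte 0xE2 = 11100010 matches 1110xxxx → 3-byte sequence.
Byte 1: 0xE2 = 11100010, payload 0010 (4 bits).
Byte 2: 0x87 = 10000111 (10xxxxxx ✓), payload 000111.
Byte 3: 0xBA = 10111010 (10xxxxxx ✓), payload 111010.
Concatenate: 0010000111111010 = 0x21FA (16 bits → U+21FA).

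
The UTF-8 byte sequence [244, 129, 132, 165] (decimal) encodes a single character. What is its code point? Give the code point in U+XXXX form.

U+101125

Leading byte 0xF4 = 11110100 matches 11110xxx → 4-byte sequence.
Byte 1: 0xF4 = 11110100, payload 100 (3 bits).
Byte 2: 0x81 = 10000001 (10xxxxxx ✓), payload 000001.
Byte 3: 0x84 = 10000100 (10xxxxxx ✓), payload 000100.
Byte 4: 0xA5 = 10100101 (10xxxxxx ✓), payload 100101.
Concatenate: 100000001000100100101 = 0x101125 (21 bits → U+101125).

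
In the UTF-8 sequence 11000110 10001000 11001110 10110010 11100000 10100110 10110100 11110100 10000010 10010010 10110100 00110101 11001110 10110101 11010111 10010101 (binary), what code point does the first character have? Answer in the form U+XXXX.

Offset 0: leading byte 0xC6 = 11000110 → 2-byte char #1 = C6 88.
Leading byte 0xC6 = 11000110 matches 110xxxxx → 2-byte sequence.
Byte 1: 0xC6 = 11000110, payload 00110 (5 bits).
Byte 2: 0x88 = 10001000 (10xxxxxx ✓), payload 001000.
Concatenate: 00110001000 = 0x188 (11 bits → U+0188).

U+0188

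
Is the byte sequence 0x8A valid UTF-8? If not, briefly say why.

invalid (continuation byte with no leading byte)

Byte 0x8A = 10001010 has the form 10xxxxxx — a continuation byte — but there is no preceding leading byte.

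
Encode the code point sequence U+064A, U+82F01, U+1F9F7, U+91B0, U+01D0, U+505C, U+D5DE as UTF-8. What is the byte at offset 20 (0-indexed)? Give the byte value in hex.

0x9E

U+064A → 2-byte form D9 8A at offsets 0–1.
U+82F01 → 4-byte form F2 82 BC 81 at offsets 2–5.
U+1F9F7 → 4-byte form F0 9F A7 B7 at offsets 6–9.
U+91B0 → 3-byte form E9 86 B0 at offsets 10–12.
U+01D0 → 2-byte form C7 90 at offsets 13–14.
U+505C → 3-byte form E5 81 9C at offsets 15–17.
U+D5DE → 3-byte form ED 97 9E at offsets 18–20.
Offset 20 falls in char 7's range; it's byte 3 of ED 97 9E = 0x9E.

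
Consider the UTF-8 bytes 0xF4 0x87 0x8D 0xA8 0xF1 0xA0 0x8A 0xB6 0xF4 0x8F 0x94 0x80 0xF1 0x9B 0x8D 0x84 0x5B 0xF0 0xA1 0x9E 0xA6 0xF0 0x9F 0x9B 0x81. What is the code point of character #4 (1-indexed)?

Offset 0: leading byte 0xF4 = 11110100 → 4-byte char #1 = F4 87 8D A8.
Offset 4: leading byte 0xF1 = 11110001 → 4-byte char #2 = F1 A0 8A B6.
Offset 8: leading byte 0xF4 = 11110100 → 4-byte char #3 = F4 8F 94 80.
Offset 12: leading byte 0xF1 = 11110001 → 4-byte char #4 = F1 9B 8D 84.
Leading byte 0xF1 = 11110001 matches 11110xxx → 4-byte sequence.
Byte 1: 0xF1 = 11110001, payload 001 (3 bits).
Byte 2: 0x9B = 10011011 (10xxxxxx ✓), payload 011011.
Byte 3: 0x8D = 10001101 (10xxxxxx ✓), payload 001101.
Byte 4: 0x84 = 10000100 (10xxxxxx ✓), payload 000100.
Concatenate: 001011011001101000100 = 0x5B344 (21 bits → U+5B344).

U+5B344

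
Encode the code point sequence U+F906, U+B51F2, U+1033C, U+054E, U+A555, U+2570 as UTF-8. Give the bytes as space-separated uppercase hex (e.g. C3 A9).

U+F906: 3-byte form → EF A4 86.
U+B51F2: 4-byte form → F2 B5 87 B2.
U+1033C: 4-byte form → F0 90 8C BC.
U+054E: 2-byte form → D5 8E.
U+A555: 3-byte form → EA 95 95.
U+2570: 3-byte form → E2 95 B0.
Concatenated (19 bytes): EF A4 86 F2 B5 87 B2 F0 90 8C BC D5 8E EA 95 95 E2 95 B0.

EF A4 86 F2 B5 87 B2 F0 90 8C BC D5 8E EA 95 95 E2 95 B0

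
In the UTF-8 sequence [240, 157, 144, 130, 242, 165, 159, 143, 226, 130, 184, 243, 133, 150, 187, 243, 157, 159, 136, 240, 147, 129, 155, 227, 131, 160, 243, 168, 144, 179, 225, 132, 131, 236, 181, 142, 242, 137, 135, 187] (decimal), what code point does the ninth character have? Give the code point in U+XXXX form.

U+1103

Offset 0: leading byte 0xF0 = 11110000 → 4-byte char #1 = F0 9D 90 82.
Offset 4: leading byte 0xF2 = 11110010 → 4-byte char #2 = F2 A5 9F 8F.
Offset 8: leading byte 0xE2 = 11100010 → 3-byte char #3 = E2 82 B8.
Offset 11: leading byte 0xF3 = 11110011 → 4-byte char #4 = F3 85 96 BB.
Offset 15: leading byte 0xF3 = 11110011 → 4-byte char #5 = F3 9D 9F 88.
Offset 19: leading byte 0xF0 = 11110000 → 4-byte char #6 = F0 93 81 9B.
Offset 23: leading byte 0xE3 = 11100011 → 3-byte char #7 = E3 83 A0.
Offset 26: leading byte 0xF3 = 11110011 → 4-byte char #8 = F3 A8 90 B3.
Offset 30: leading byte 0xE1 = 11100001 → 3-byte char #9 = E1 84 83.
Leading byte 0xE1 = 11100001 matches 1110xxxx → 3-byte sequence.
Byte 1: 0xE1 = 11100001, payload 0001 (4 bits).
Byte 2: 0x84 = 10000100 (10xxxxxx ✓), payload 000100.
Byte 3: 0x83 = 10000011 (10xxxxxx ✓), payload 000011.
Concatenate: 0001000100000011 = 0x1103 (16 bits → U+1103).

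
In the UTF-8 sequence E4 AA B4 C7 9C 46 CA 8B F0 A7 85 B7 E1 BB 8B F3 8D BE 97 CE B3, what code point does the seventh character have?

U+CDF97

Offset 0: leading byte 0xE4 = 11100100 → 3-byte char #1 = E4 AA B4.
Offset 3: leading byte 0xC7 = 11000111 → 2-byte char #2 = C7 9C.
Offset 5: leading byte 0x46 = 01000110 → 1-byte char #3 = 46.
Offset 6: leading byte 0xCA = 11001010 → 2-byte char #4 = CA 8B.
Offset 8: leading byte 0xF0 = 11110000 → 4-byte char #5 = F0 A7 85 B7.
Offset 12: leading byte 0xE1 = 11100001 → 3-byte char #6 = E1 BB 8B.
Offset 15: leading byte 0xF3 = 11110011 → 4-byte char #7 = F3 8D BE 97.
Leading byte 0xF3 = 11110011 matches 11110xxx → 4-byte sequence.
Byte 1: 0xF3 = 11110011, payload 011 (3 bits).
Byte 2: 0x8D = 10001101 (10xxxxxx ✓), payload 001101.
Byte 3: 0xBE = 10111110 (10xxxxxx ✓), payload 111110.
Byte 4: 0x97 = 10010111 (10xxxxxx ✓), payload 010111.
Concatenate: 011001101111110010111 = 0xCDF97 (21 bits → U+CDF97).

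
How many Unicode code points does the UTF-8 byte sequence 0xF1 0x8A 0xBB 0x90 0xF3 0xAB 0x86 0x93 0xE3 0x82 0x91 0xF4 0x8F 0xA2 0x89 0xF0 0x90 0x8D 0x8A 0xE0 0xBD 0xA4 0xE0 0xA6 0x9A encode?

7

Byte at offset 0: 0xF1 = 11110001 → 4-byte char (#1). Advance 4.
Byte at offset 4: 0xF3 = 11110011 → 4-byte char (#2). Advance 4.
Byte at offset 8: 0xE3 = 11100011 → 3-byte char (#3). Advance 3.
Byte at offset 11: 0xF4 = 11110100 → 4-byte char (#4). Advance 4.
Byte at offset 15: 0xF0 = 11110000 → 4-byte char (#5). Advance 4.
Byte at offset 19: 0xE0 = 11100000 → 3-byte char (#6). Advance 3.
Byte at offset 22: 0xE0 = 11100000 → 3-byte char (#7). Advance 3.
Reached end at offset 25 after 7 code points.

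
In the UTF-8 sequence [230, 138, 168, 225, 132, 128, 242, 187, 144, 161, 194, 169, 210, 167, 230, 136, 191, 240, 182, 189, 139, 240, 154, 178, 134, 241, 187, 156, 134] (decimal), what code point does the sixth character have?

Offset 0: leading byte 0xE6 = 11100110 → 3-byte char #1 = E6 8A A8.
Offset 3: leading byte 0xE1 = 11100001 → 3-byte char #2 = E1 84 80.
Offset 6: leading byte 0xF2 = 11110010 → 4-byte char #3 = F2 BB 90 A1.
Offset 10: leading byte 0xC2 = 11000010 → 2-byte char #4 = C2 A9.
Offset 12: leading byte 0xD2 = 11010010 → 2-byte char #5 = D2 A7.
Offset 14: leading byte 0xE6 = 11100110 → 3-byte char #6 = E6 88 BF.
Leading byte 0xE6 = 11100110 matches 1110xxxx → 3-byte sequence.
Byte 1: 0xE6 = 11100110, payload 0110 (4 bits).
Byte 2: 0x88 = 10001000 (10xxxxxx ✓), payload 001000.
Byte 3: 0xBF = 10111111 (10xxxxxx ✓), payload 111111.
Concatenate: 0110001000111111 = 0x623F (16 bits → U+623F).

U+623F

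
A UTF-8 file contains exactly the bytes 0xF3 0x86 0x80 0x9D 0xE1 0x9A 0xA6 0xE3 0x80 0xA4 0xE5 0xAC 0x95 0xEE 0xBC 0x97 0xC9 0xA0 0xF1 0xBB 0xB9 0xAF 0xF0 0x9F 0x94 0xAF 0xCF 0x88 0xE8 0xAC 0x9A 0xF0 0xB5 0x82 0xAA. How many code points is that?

11

Byte at offset 0: 0xF3 = 11110011 → 4-byte char (#1). Advance 4.
Byte at offset 4: 0xE1 = 11100001 → 3-byte char (#2). Advance 3.
Byte at offset 7: 0xE3 = 11100011 → 3-byte char (#3). Advance 3.
Byte at offset 10: 0xE5 = 11100101 → 3-byte char (#4). Advance 3.
Byte at offset 13: 0xEE = 11101110 → 3-byte char (#5). Advance 3.
Byte at offset 16: 0xC9 = 11001001 → 2-byte char (#6). Advance 2.
Byte at offset 18: 0xF1 = 11110001 → 4-byte char (#7). Advance 4.
Byte at offset 22: 0xF0 = 11110000 → 4-byte char (#8). Advance 4.
Byte at offset 26: 0xCF = 11001111 → 2-byte char (#9). Advance 2.
Byte at offset 28: 0xE8 = 11101000 → 3-byte char (#10). Advance 3.
Byte at offset 31: 0xF0 = 11110000 → 4-byte char (#11). Advance 4.
Reached end at offset 35 after 11 code points.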